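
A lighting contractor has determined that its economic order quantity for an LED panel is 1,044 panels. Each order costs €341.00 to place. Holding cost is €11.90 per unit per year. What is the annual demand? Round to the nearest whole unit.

D ≈ 19,018 panels per year

The basic EOQ model gives Q* = √(2DS/H); rearrange for the unknown.
From Q* = √(2DS/H): D = Q*²H / (2S) = 1,044² × 11.9 / (2 × 341) = 19017.945.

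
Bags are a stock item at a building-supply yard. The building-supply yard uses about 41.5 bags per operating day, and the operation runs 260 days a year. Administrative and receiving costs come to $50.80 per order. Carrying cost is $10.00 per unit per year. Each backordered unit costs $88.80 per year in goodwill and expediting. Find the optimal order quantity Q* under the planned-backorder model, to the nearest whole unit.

Q* ≈ 349 bags

Annual demand D = 41.5 × 260 = 10,790.
With planned backorders, Q* = √(2DS/H) · √((H+B)/B).
√(2DS/H) = √(2 × 10,790 × 50.8 / 10) = 331.099.
√((H+B)/B) = √((10+88.8)/88.8) = 1.0548.
Q* ≈ 349.244.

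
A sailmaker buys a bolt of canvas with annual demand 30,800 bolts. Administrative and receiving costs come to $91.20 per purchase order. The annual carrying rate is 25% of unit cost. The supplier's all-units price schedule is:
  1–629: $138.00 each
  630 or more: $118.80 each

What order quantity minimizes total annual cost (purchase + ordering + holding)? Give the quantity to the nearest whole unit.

Q* ≈ 630 bolts

Holding cost per unit per year at price C is H = 0.25·C.
Candidates are each tier's EOQ (if it falls in that tier) and each price-break quantity.
EOQ at $138.00 = 403.5 (feasible in tier 1): TC = 30,800×$138.00 + (30,800/403.5)×91.2 + (403.5/2)×0.25×$138.00 = $4,264,321.86.
EOQ at $118.80 = 434.9 < 630, so use break Q=630: TC = 30,800×$118.80 + (30,800/630.0)×91.2 + (630.0/2)×0.25×$118.80 = $3,672,854.17.
Lowest total cost is $3,672,854.17 at Q = 630.0.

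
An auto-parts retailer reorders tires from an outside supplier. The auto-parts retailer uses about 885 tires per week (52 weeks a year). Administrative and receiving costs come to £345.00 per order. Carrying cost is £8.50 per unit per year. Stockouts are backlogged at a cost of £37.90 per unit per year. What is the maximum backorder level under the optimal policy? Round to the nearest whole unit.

S* ≈ 392 tires

Annual demand D = 885 × 52 = 46,020.
With planned backorders, Q* = √(2DS/H) · √((H+B)/B).
√(2DS/H) = √(2 × 46,020 × 345 / 8.5) = 1932.807.
√((H+B)/B) = √((8.5+37.9)/37.9) = 1.1065.
Q* ≈ 2138.591.
S* = Q* · H/(H+B) = 2138.591 × 8.5/46.4 ≈ 391.768.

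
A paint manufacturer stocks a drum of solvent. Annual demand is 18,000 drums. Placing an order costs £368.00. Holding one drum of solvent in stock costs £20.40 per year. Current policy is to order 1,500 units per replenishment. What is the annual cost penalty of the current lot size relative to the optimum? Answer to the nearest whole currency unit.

EOQ = √(2DS/H) = √(2 × 18,000 × 368 / 20.4) ≈ 805.86.
Cost at Q* = (D/Q*)S + (Q*/2)H = √(2DSH) ≈ £16,439.56.
Cost at Q = 1,500: (18,000/1,500)×368 + (1,500/2)×20.4 = £4,416.00 + £15,300.00 = £19,716.00.
Excess = £19,716.00 − £16,439.56 = £3,276.44.

Extra cost ≈ £3,276 per year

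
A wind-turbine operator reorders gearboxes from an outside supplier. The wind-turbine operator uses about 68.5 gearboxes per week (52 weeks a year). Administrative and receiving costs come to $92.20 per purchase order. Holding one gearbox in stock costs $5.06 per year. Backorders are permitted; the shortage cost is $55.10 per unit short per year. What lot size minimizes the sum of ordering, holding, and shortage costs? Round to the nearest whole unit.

Annual demand D = 68.5 × 52 = 3,562.
With planned backorders, Q* = √(2DS/H) · √((H+B)/B).
√(2DS/H) = √(2 × 3,562 × 92.2 / 5.06) = 360.290.
√((H+B)/B) = √((5.06+55.1)/55.1) = 1.0449.
Q* ≈ 376.470.

Q* ≈ 376 gearboxes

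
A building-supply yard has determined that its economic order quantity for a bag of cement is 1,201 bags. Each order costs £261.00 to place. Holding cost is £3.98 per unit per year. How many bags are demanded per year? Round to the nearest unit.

D ≈ 10,998 bags per year

Squaring Q* = √(2DS/H) gives Q*² = 2DS/H.
From Q* = √(2DS/H): D = Q*²H / (2S) = 1,201² × 3.98 / (2 × 261) = 10997.617.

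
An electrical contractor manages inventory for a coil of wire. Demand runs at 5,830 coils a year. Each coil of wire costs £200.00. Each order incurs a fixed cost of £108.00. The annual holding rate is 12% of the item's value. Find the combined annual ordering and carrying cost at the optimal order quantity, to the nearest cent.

Holding cost H = 0.12 × £200.00 = £24.0000 per unit per year.
The optimal lot size = √(2DS/H) = √(2 × 5,830 × 108 / 24) ≈ 229.06.
At the optimum the two cost components are equal, so total cost = 2·(Q*/2)H = Q*·H.
Minimum total = √(2DSH) = √(2 × 5,830 × 108 × 24) ≈ 5497.519.

TC* ≈ £5,497.52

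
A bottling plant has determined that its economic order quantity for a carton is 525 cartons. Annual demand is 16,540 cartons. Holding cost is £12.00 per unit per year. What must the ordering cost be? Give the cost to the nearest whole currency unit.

S ≈ £100

Squaring Q* = √(2DS/H) gives Q*² = 2DS/H.
From Q* = √(2DS/H): S = Q*²H / (2D) = 525² × 12 / (2 × 16,540) = 99.9849.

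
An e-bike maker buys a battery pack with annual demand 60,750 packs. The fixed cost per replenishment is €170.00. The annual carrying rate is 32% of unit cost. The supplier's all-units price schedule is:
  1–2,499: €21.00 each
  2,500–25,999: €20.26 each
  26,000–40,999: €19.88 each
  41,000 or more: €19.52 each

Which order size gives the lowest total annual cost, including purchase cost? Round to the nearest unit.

Q* ≈ 2,500 packs

Holding cost per unit per year at price C is H = 0.32·C.
Candidates are each tier's EOQ (if it falls in that tier) and each price-break quantity.
EOQ at €21.00 = 1753.2 (feasible in tier 1): TC = 60,750×€21.00 + (60,750/1753.2)×170 + (1753.2/2)×0.32×€21.00 = €1,287,531.41.
EOQ at €20.26 = 1784.9 < 2500, so use break Q=2500: TC = 60,750×€20.26 + (60,750/2500.0)×170 + (2500.0/2)×0.32×€20.26 = €1,243,030.00.
EOQ at €19.88 = 1801.9 < 26000, so use break Q=26000: TC = 60,750×€19.88 + (60,750/26000.0)×170 + (26000.0/2)×0.32×€19.88 = €1,290,808.01.
EOQ at €19.52 = 1818.4 < 41000, so use break Q=41000: TC = 60,750×€19.52 + (60,750/41000.0)×170 + (41000.0/2)×0.32×€19.52 = €1,314,143.09.
Lowest total cost is €1,243,030.00 at Q = 2500.0.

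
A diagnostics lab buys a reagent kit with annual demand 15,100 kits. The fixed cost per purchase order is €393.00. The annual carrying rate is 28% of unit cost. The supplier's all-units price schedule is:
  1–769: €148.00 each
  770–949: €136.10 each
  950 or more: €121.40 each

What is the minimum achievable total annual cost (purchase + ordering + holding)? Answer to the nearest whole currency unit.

Holding cost per unit per year at price C is H = 0.28·C.
Evaluate total cost at each tier's feasible EOQ or, if the EOQ is below the tier, at the tier's minimum quantity.
EOQ at €148.00 = 535.2 (feasible in tier 1): TC = 15,100×€148.00 + (15,100/535.2)×393 + (535.2/2)×0.28×€148.00 = €2,256,977.35.
EOQ at €136.10 = 558.1 < 770, so use break Q=770: TC = 15,100×€136.10 + (15,100/770.0)×393 + (770.0/2)×0.28×€136.10 = €2,077,488.46.
EOQ at €121.40 = 590.9 < 950, so use break Q=950: TC = 15,100×€121.40 + (15,100/950.0)×393 + (950.0/2)×0.28×€121.40 = €1,855,532.83.
Lowest total cost among the candidates is at Q = 950.0.

TC* ≈ €1,855,533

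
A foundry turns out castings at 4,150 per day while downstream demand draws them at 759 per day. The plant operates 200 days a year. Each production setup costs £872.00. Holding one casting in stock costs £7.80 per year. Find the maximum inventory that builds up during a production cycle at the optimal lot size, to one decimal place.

I_max ≈ 5,266.3 castings

Annual demand D = 759 × 200 = 151,800.
Production build-up factor (1 − d/p) = 1 − 759/4,150 = 0.8171.
Q* = √(2DS / (H(1 − d/p))) = √(2 × 151,800 × 872 / (7.8 × 0.8171)).
= √(264,739,200 / 6.3734) ≈ 6444.986.
Maximum inventory = Q*(1 − d/p) = 6444.986 × 0.8171 ≈ 5266.252.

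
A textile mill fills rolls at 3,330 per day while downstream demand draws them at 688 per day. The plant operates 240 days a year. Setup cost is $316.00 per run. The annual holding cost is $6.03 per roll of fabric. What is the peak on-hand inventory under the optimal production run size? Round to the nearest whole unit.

I_max ≈ 3,705 rolls

Annual demand D = 688 × 240 = 165,120.
Production build-up factor (1 − d/p) = 1 − 688/3,330 = 0.7934.
Q* = √(2DS / (H(1 − d/p))) = √(2 × 165,120 × 316 / (6.03 × 0.7934)).
= √(104,355,840 / 4.7842) ≈ 4670.415.
Maximum inventory = Q*(1 − d/p) = 4670.415 × 0.7934 ≈ 3705.476.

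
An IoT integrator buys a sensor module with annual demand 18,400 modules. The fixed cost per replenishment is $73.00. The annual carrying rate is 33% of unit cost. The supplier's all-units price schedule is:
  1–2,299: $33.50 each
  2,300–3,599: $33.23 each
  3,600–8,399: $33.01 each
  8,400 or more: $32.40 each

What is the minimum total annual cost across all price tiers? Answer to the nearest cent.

Holding cost per unit per year at price C is H = 0.33·C.
Evaluate total cost at each tier's feasible EOQ or, if the EOQ is below the tier, at the tier's minimum quantity.
EOQ at $33.50 = 493.0 (feasible in tier 1): TC = 18,400×$33.50 + (18,400/493.0)×73 + (493.0/2)×0.33×$33.50 = $621,849.60.
EOQ at $33.23 = 495.0 < 2300, so use break Q=2300: TC = 18,400×$33.23 + (18,400/2300.0)×73 + (2300.0/2)×0.33×$33.23 = $624,626.79.
EOQ at $33.01 = 496.6 < 3600, so use break Q=3600: TC = 18,400×$33.01 + (18,400/3600.0)×73 + (3600.0/2)×0.33×$33.01 = $627,365.05.
EOQ at $32.40 = 501.3 < 8400, so use break Q=8400: TC = 18,400×$32.40 + (18,400/8400.0)×73 + (8400.0/2)×0.33×$32.40 = $641,226.30.
Lowest total cost among the candidates is at Q = 493.0.

TC* ≈ $621,849.60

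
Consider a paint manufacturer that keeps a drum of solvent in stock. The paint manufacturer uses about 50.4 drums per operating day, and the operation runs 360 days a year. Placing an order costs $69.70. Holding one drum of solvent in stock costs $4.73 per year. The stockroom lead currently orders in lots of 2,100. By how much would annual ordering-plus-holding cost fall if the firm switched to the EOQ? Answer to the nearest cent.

Extra cost ≈ $2,109.88 per year

Annual demand D = 50.4 × 360 = 18,144.
EOQ = √(2DS/H) = √(2 × 18,144 × 69.7 / 4.73) ≈ 731.25.
Cost at Q* = (D/Q*)S + (Q*/2)H = √(2DSH) ≈ $3,458.82.
Cost at Q = 2,100: (18,144/2,100)×69.7 + (2,100/2)×4.73 = $602.21 + $4,966.50 = $5,568.71.
Excess = $5,568.71 − $3,458.82 = $2,109.88.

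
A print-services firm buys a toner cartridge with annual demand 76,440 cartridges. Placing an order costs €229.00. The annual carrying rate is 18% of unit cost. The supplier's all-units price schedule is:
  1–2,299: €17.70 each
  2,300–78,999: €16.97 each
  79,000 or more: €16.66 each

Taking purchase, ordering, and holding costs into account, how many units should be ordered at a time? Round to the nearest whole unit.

Holding cost per unit per year at price C is H = 0.18·C.
Candidates are each tier's EOQ (if it falls in that tier) and each price-break quantity.
Tier 1 (€17.70): EOQ = 3314.9 exceeds tier's upper bound 2299, so this tier is dominated.
EOQ at €16.97 = 3385.4 (feasible in tier 2): TC = 76,440×€16.97 + (76,440/3385.4)×229 + (3385.4/2)×0.18×€16.97 = €1,307,527.98.
EOQ at €16.66 = 3416.8 < 79000, so use break Q=79000: TC = 76,440×€16.66 + (76,440/79000.0)×229 + (79000.0/2)×0.18×€16.66 = €1,392,164.58.
Lowest total cost is €1,307,527.98 at Q = 3385.4.

Q* ≈ 3,385 cartridges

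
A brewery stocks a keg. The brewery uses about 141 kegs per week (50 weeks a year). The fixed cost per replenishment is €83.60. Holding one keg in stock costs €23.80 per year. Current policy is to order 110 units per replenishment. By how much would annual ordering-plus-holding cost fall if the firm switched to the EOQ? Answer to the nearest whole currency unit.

Extra cost ≈ €1,370 per year

Annual demand D = 141 × 50 = 7,050.
EOQ = √(2DS/H) = √(2 × 7,050 × 83.6 / 23.8) ≈ 222.55.
Cost at Q* = (D/Q*)S + (Q*/2)H = √(2DSH) ≈ €5,296.65.
Cost at Q = 110: (7,050/110)×83.6 + (110/2)×23.8 = €5,358.00 + €1,309.00 = €6,667.00.
Excess = €6,667.00 − €5,296.65 = €1,370.35.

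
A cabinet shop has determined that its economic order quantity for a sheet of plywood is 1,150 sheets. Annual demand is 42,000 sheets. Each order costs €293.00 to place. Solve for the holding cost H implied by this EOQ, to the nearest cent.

The basic EOQ model gives Q* = √(2DS/H); rearrange for the unknown.
From Q* = √(2DS/H): H = 2DS / Q*² = 2 × 42,000 × 293 / 1,150² = 18.6102.

H ≈ €18.61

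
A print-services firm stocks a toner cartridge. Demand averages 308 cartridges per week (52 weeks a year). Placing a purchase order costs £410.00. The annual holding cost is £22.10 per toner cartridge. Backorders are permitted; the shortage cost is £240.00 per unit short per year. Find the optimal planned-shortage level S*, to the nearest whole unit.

Annual demand D = 308 × 52 = 16,016.
With planned backorders, Q* = √(2DS/H) · √((H+B)/B).
√(2DS/H) = √(2 × 16,016 × 410 / 22.1) = 770.882.
√((H+B)/B) = √((22.1+240)/240) = 1.0450.
Q* ≈ 805.593.
S* = Q* · H/(H+B) = 805.593 × 22.1/262.1 ≈ 67.927.

S* ≈ 68 cartridges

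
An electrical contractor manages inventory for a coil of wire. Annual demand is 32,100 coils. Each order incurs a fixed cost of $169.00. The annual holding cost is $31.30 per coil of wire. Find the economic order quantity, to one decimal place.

EOQ = √(2DS / H) = √(2 × 32,100 × 169 / 31.3).
= √(10,849,800 / 31.3) = √346,638.9776 ≈ 588.761.

Q* ≈ 588.8 coils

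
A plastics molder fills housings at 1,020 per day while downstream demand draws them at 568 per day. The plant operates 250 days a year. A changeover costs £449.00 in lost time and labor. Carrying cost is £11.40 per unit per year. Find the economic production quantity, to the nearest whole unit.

Q* ≈ 5,024 housings

Annual demand D = 568 × 250 = 142,000.
Production build-up factor (1 − d/p) = 1 − 568/1,020 = 0.4431.
Q* = √(2DS / (H(1 − d/p))) = √(2 × 142,000 × 449 / (11.4 × 0.4431)).
= √(127,516,000 / 5.0518) ≈ 5024.129.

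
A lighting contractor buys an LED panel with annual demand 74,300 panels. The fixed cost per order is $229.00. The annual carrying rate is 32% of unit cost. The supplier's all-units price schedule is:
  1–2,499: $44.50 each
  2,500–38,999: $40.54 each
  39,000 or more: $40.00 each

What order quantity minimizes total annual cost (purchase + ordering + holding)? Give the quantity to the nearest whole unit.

Q* ≈ 2,500 panels

Holding cost per unit per year at price C is H = 0.32·C.
For each price level, check whether its EOQ is feasible; otherwise the best quantity at that price is the breakpoint.
EOQ at $44.50 = 1545.9 (feasible in tier 1): TC = 74,300×$44.50 + (74,300/1545.9)×229 + (1545.9/2)×0.32×$44.50 = $3,328,363.15.
EOQ at $40.54 = 1619.6 < 2500, so use break Q=2500: TC = 74,300×$40.54 + (74,300/2500.0)×229 + (2500.0/2)×0.32×$40.54 = $3,035,143.88.
EOQ at $40.00 = 1630.5 < 39000, so use break Q=39000: TC = 74,300×$40.00 + (74,300/39000.0)×229 + (39000.0/2)×0.32×$40.00 = $3,222,036.27.
Lowest total cost is $3,035,143.88 at Q = 2500.0.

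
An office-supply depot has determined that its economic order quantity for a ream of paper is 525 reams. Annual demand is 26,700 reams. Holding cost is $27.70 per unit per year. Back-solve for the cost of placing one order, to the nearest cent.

Invert the EOQ relation Q*² = 2DS/H.
From Q* = √(2DS/H): S = Q*²H / (2D) = 525² × 27.7 / (2 × 26,700) = 142.9740.

S ≈ $142.97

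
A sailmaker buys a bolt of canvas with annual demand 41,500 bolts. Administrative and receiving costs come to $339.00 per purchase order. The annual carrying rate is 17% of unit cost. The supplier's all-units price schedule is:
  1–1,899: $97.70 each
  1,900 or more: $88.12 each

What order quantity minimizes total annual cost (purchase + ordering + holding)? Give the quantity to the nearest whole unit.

Q* ≈ 1,900 bolts

Holding cost per unit per year at price C is H = 0.17·C.
Evaluate total cost at each tier's feasible EOQ or, if the EOQ is below the tier, at the tier's minimum quantity.
EOQ at $97.70 = 1301.6 (feasible in tier 1): TC = 41,500×$97.70 + (41,500/1301.6)×339 + (1301.6/2)×0.17×$97.70 = $4,076,167.76.
EOQ at $88.12 = 1370.5 < 1900, so use break Q=1900: TC = 41,500×$88.12 + (41,500/1900.0)×339 + (1900.0/2)×0.17×$88.12 = $3,678,615.85.
Lowest total cost is $3,678,615.85 at Q = 1900.0.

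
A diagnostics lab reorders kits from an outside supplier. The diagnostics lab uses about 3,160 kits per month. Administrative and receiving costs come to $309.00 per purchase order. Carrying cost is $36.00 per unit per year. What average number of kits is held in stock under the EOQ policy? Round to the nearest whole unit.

Annual demand D = 3,160 × 12 = 37,920.
The optimal lot size = √(2DS/H) = √(2 × 37,920 × 309 / 36) ≈ 806.82.
Average inventory = Q*/2 ≈ 806.82 / 2 = 403.410.

Average inventory ≈ 403 kits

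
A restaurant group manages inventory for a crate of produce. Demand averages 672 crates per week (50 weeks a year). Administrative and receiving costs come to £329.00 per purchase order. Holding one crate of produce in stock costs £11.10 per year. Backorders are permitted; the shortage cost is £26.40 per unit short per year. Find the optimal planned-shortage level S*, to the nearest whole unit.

Annual demand D = 672 × 50 = 33,600.
With planned backorders, Q* = √(2DS/H) · √((H+B)/B).
√(2DS/H) = √(2 × 33,600 × 329 / 11.1) = 1411.306.
√((H+B)/B) = √((11.1+26.4)/26.4) = 1.1918.
Q* ≈ 1682.034.
S* = Q* · H/(H+B) = 1682.034 × 11.1/37.5 ≈ 497.882.

S* ≈ 498 crates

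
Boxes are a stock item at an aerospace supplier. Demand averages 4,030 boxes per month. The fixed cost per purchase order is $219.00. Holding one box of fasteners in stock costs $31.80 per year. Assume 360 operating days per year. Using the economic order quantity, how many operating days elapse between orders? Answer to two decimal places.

T ≈ 6.08 days

Annual demand D = 4,030 × 12 = 48,360.
The optimal lot size = √(2DS/H) = √(2 × 48,360 × 219 / 31.8) ≈ 816.14.
Cycle time = Q*/D × 360 = 816.14 / 48,360 × 360 ≈ 6.076 days.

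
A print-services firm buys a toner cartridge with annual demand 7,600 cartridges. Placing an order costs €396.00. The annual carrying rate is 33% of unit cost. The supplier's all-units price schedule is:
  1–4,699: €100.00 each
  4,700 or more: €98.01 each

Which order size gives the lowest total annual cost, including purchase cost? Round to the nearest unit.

Q* ≈ 427 cartridges

Holding cost per unit per year at price C is H = 0.33·C.
Candidates are each tier's EOQ (if it falls in that tier) and each price-break quantity.
EOQ at €100.00 = 427.1 (feasible in tier 1): TC = 7,600×€100.00 + (7,600/427.1)×396 + (427.1/2)×0.33×€100.00 = €774,093.74.
EOQ at €98.01 = 431.4 < 4700, so use break Q=4700: TC = 7,600×€98.01 + (7,600/4700.0)×396 + (4700.0/2)×0.33×€98.01 = €821,523.10.
Lowest total cost is €774,093.74 at Q = 427.1.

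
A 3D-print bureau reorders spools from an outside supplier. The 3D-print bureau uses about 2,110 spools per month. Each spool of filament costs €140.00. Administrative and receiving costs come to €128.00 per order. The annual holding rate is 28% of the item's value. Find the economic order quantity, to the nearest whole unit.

Annual demand D = 2,110 × 12 = 25,320.
Holding cost H = 0.28 × €140.00 = €39.2000 per unit per year.
EOQ = √(2DS / H) = √(2 × 25,320 × 128 / 39.2).
= √(6,481,920 / 39.2) = √165,355.102 ≈ 406.639.

Q* ≈ 407 spools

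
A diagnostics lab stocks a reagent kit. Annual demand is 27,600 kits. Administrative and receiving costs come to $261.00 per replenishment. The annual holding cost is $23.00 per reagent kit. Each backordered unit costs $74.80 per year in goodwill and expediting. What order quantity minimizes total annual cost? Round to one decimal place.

With planned backorders, Q* = √(2DS/H) · √((H+B)/B).
√(2DS/H) = √(2 × 27,600 × 261 / 23) = 791.454.
√((H+B)/B) = √((23+74.8)/74.8) = 1.1435.
Q* ≈ 904.992.

Q* ≈ 905.0 kits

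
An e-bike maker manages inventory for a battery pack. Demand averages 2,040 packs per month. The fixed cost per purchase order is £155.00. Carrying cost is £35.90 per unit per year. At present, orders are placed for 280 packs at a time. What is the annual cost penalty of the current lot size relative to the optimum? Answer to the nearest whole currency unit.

Extra cost ≈ £2,072 per year

Annual demand D = 2,040 × 12 = 24,480.
EOQ = √(2DS/H) = √(2 × 24,480 × 155 / 35.9) ≈ 459.77.
Cost at Q* = (D/Q*)S + (Q*/2)H = √(2DSH) ≈ £16,505.69.
Cost at Q = 280: (24,480/280)×155 + (280/2)×35.9 = £13,551.43 + £5,026.00 = £18,577.43.
Excess = £18,577.43 − £16,505.69 = £2,071.74.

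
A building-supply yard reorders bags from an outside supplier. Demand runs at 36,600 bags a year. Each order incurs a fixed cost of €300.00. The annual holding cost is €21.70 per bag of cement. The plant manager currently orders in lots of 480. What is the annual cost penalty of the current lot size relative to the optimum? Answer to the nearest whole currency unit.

EOQ = √(2DS/H) = √(2 × 36,600 × 300 / 21.7) ≈ 1005.97.
Cost at Q* = (D/Q*)S + (Q*/2)H = √(2DSH) ≈ €21,829.61.
Cost at Q = 480: (36,600/480)×300 + (480/2)×21.7 = €22,875.00 + €5,208.00 = €28,083.00.
Excess = €28,083.00 − €21,829.61 = €6,253.39.

Extra cost ≈ €6,253 per year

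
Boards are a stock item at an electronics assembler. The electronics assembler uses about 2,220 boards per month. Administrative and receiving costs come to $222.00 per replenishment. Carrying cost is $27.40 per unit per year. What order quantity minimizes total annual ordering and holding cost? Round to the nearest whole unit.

Annual demand D = 2,220 × 12 = 26,640.
EOQ = √(2DS / H) = √(2 × 26,640 × 222 / 27.4).
= √(11,828,160 / 27.4) = √431,684.6715 ≈ 657.027.

Q* ≈ 657 boards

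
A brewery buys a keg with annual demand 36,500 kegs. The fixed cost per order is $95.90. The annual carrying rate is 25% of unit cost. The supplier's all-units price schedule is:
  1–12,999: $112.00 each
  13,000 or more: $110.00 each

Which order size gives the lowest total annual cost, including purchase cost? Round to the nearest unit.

Q* ≈ 500 kegs

Holding cost per unit per year at price C is H = 0.25·C.
Evaluate total cost at each tier's feasible EOQ or, if the EOQ is below the tier, at the tier's minimum quantity.
EOQ at $112.00 = 500.0 (feasible in tier 1): TC = 36,500×$112.00 + (36,500/500.0)×95.9 + (500.0/2)×0.25×$112.00 = $4,102,000.70.
EOQ at $110.00 = 504.6 < 13000, so use break Q=13000: TC = 36,500×$110.00 + (36,500/13000.0)×95.9 + (13000.0/2)×0.25×$110.00 = $4,194,019.26.
Lowest total cost is $4,102,000.70 at Q = 500.0.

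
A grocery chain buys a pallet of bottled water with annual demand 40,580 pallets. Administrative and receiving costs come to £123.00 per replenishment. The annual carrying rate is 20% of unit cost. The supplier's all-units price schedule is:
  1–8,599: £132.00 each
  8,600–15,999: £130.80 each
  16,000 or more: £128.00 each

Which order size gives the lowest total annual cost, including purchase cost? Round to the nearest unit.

Holding cost per unit per year at price C is H = 0.20·C.
Evaluate total cost at each tier's feasible EOQ or, if the EOQ is below the tier, at the tier's minimum quantity.
EOQ at £132.00 = 614.9 (feasible in tier 1): TC = 40,580×£132.00 + (40,580/614.9)×123 + (614.9/2)×0.20×£132.00 = £5,372,794.00.
EOQ at £130.80 = 617.7 < 8600, so use break Q=8600: TC = 40,580×£130.80 + (40,580/8600.0)×123 + (8600.0/2)×0.20×£130.80 = £5,420,932.39.
EOQ at £128.00 = 624.5 < 16000, so use break Q=16000: TC = 40,580×£128.00 + (40,580/16000.0)×123 + (16000.0/2)×0.20×£128.00 = £5,399,351.96.
Lowest total cost is £5,372,794.00 at Q = 614.9.

Q* ≈ 615 pallets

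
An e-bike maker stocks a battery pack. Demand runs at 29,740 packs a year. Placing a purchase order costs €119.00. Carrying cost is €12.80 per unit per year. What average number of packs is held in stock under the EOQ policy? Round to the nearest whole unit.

Average inventory ≈ 372 packs

Q* = √(2DS/H) = √(2 × 29,740 × 119 / 12.8) ≈ 743.62.
Average inventory = Q*/2 ≈ 743.62 / 2 = 371.812.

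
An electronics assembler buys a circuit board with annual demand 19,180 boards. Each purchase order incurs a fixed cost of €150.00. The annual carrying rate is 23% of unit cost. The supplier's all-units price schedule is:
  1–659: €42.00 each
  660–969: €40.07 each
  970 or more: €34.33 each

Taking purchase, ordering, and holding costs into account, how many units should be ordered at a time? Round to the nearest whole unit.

Q* ≈ 970 boards

Holding cost per unit per year at price C is H = 0.23·C.
For each price level, check whether its EOQ is feasible; otherwise the best quantity at that price is the breakpoint.
Tier 1 (€42.00): EOQ = 771.8 exceeds tier's upper bound 659, so this tier is dominated.
EOQ at €40.07 = 790.2 (feasible in tier 2): TC = 19,180×€40.07 + (19,180/790.2)×150 + (790.2/2)×0.23×€40.07 = €775,824.73.
EOQ at €34.33 = 853.7 < 970, so use break Q=970: TC = 19,180×€34.33 + (19,180/970.0)×150 + (970.0/2)×0.23×€34.33 = €665,244.89.
Lowest total cost is €665,244.89 at Q = 970.0.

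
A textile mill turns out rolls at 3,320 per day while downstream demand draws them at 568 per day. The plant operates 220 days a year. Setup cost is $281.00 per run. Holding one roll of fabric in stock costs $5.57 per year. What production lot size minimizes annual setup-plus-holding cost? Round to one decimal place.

Annual demand D = 568 × 220 = 124,960.
Production build-up factor (1 − d/p) = 1 − 568/3,320 = 0.8289.
Q* = √(2DS / (H(1 − d/p))) = √(2 × 124,960 × 281 / (5.57 × 0.8289)).
= √(70,227,520 / 4.6171) ≈ 3900.056.

Q* ≈ 3,900.1 rolls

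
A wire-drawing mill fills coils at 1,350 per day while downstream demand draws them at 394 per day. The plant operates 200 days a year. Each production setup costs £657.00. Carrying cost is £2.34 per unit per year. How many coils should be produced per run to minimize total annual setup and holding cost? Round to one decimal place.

Q* ≈ 7,904.8 coils

Annual demand D = 394 × 200 = 78,800.
Production build-up factor (1 − d/p) = 1 − 394/1,350 = 0.7081.
Q* = √(2DS / (H(1 − d/p))) = √(2 × 78,800 × 657 / (2.34 × 0.7081)).
= √(103,543,200 / 1.6571) ≈ 7904.798.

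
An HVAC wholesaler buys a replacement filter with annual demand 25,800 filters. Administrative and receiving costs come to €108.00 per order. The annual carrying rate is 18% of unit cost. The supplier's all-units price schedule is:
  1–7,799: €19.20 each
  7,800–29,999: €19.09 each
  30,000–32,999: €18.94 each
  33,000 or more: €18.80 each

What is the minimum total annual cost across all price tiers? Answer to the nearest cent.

Holding cost per unit per year at price C is H = 0.18·C.
Candidates are each tier's EOQ (if it falls in that tier) and each price-break quantity.
EOQ at €19.20 = 1269.8 (feasible in tier 1): TC = 25,800×€19.20 + (25,800/1269.8)×108 + (1269.8/2)×0.18×€19.20 = €499,748.58.
EOQ at €19.09 = 1273.5 < 7800, so use break Q=7800: TC = 25,800×€19.09 + (25,800/7800.0)×108 + (7800.0/2)×0.18×€19.09 = €506,280.41.
EOQ at €18.94 = 1278.5 < 30000, so use break Q=30000: TC = 25,800×€18.94 + (25,800/30000.0)×108 + (30000.0/2)×0.18×€18.94 = €539,882.88.
EOQ at €18.80 = 1283.3 < 33000, so use break Q=33000: TC = 25,800×€18.80 + (25,800/33000.0)×108 + (33000.0/2)×0.18×€18.80 = €540,960.44.
Lowest total cost among the candidates is at Q = 1269.8.

TC* ≈ €499,748.58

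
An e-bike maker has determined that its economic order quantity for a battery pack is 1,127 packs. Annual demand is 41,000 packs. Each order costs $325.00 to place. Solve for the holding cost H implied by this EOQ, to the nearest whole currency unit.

Squaring Q* = √(2DS/H) gives Q*² = 2DS/H.
From Q* = √(2DS/H): H = 2DS / Q*² = 2 × 41,000 × 325 / 1,127² = 20.9821.

H ≈ $21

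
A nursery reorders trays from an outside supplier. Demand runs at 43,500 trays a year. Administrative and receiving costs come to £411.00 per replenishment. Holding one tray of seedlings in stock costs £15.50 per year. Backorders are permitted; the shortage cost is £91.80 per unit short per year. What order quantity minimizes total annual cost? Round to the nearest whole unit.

With planned backorders, Q* = √(2DS/H) · √((H+B)/B).
√(2DS/H) = √(2 × 43,500 × 411 / 15.5) = 1518.849.
√((H+B)/B) = √((15.5+91.8)/91.8) = 1.0811.
Q* ≈ 1642.076.

Q* ≈ 1,642 trays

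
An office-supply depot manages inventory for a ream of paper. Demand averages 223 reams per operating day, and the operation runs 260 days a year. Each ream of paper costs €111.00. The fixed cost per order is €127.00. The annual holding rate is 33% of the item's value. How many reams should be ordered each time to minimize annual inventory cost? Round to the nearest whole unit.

Annual demand D = 223 × 260 = 57,980.
Holding cost H = 0.33 × €111.00 = €36.6300 per unit per year.
EOQ = √(2DS / H) = √(2 × 57,980 × 127 / 36.63).
= √(14,726,920 / 36.63) = √402,045.318 ≈ 634.070.

Q* ≈ 634 reams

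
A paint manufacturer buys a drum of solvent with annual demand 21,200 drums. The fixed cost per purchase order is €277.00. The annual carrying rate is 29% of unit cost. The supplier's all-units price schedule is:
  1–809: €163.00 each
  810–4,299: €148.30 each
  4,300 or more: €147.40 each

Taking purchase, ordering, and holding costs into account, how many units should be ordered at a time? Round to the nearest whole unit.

Q* ≈ 810 drums

Holding cost per unit per year at price C is H = 0.29·C.
Candidates are each tier's EOQ (if it falls in that tier) and each price-break quantity.
EOQ at €163.00 = 498.5 (feasible in tier 1): TC = 21,200×€163.00 + (21,200/498.5)×277 + (498.5/2)×0.29×€163.00 = €3,479,162.19.
EOQ at €148.30 = 522.6 < 810, so use break Q=810: TC = 21,200×€148.30 + (21,200/810.0)×277 + (810.0/2)×0.29×€148.30 = €3,168,627.71.
EOQ at €147.40 = 524.2 < 4300, so use break Q=4300: TC = 21,200×€147.40 + (21,200/4300.0)×277 + (4300.0/2)×0.29×€147.40 = €3,218,149.57.
Lowest total cost is €3,168,627.71 at Q = 810.0.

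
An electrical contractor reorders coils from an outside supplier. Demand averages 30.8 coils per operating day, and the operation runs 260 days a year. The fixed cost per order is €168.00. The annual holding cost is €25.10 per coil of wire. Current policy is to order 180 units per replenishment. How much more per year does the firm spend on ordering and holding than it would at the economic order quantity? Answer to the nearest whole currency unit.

Extra cost ≈ €1,515 per year

Annual demand D = 30.8 × 260 = 8,008.
EOQ = √(2DS/H) = √(2 × 8,008 × 168 / 25.1) ≈ 327.41.
Cost at Q* = (D/Q*)S + (Q*/2)H = √(2DSH) ≈ €8,218.05.
Cost at Q = 180: (8,008/180)×168 + (180/2)×25.1 = €7,474.13 + €2,259.00 = €9,733.13.
Excess = €9,733.13 − €8,218.05 = €1,515.09.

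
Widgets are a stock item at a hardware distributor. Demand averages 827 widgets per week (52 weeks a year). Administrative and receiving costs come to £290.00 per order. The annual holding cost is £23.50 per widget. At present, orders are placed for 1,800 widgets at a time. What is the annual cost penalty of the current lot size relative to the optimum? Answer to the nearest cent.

Extra cost ≈ £3,868.00 per year

Annual demand D = 827 × 52 = 43,004.
EOQ = √(2DS/H) = √(2 × 43,004 × 290 / 23.5) ≈ 1030.23.
Cost at Q* = (D/Q*)S + (Q*/2)H = √(2DSH) ≈ £24,210.42.
Cost at Q = 1,800: (43,004/1,800)×290 + (1,800/2)×23.5 = £6,928.42 + £21,150.00 = £28,078.42.
Excess = £28,078.42 − £24,210.42 = £3,868.00.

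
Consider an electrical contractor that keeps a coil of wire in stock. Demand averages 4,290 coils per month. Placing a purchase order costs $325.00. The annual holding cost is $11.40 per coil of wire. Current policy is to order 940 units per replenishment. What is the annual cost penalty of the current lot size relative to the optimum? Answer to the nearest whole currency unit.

Annual demand D = 4,290 × 12 = 51,480.
EOQ = √(2DS/H) = √(2 × 51,480 × 325 / 11.4) ≈ 1713.26.
Cost at Q* = (D/Q*)S + (Q*/2)H = √(2DSH) ≈ $19,531.18.
Cost at Q = 940: (51,480/940)×325 + (940/2)×11.4 = $17,798.94 + $5,358.00 = $23,156.94.
Excess = $23,156.94 − $19,531.18 = $3,625.76.

Extra cost ≈ $3,626 per year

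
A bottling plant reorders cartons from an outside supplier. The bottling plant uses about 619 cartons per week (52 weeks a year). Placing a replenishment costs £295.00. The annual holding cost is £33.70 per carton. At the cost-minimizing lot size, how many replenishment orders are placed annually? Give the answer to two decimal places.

N ≈ 42.88 orders per year

Annual demand D = 619 × 52 = 32,188.
Q* = √(2DS/H) = √(2 × 32,188 × 295 / 33.7) ≈ 750.69.
Orders per year = D / Q* = 32,188 / 750.69 ≈ 42.878.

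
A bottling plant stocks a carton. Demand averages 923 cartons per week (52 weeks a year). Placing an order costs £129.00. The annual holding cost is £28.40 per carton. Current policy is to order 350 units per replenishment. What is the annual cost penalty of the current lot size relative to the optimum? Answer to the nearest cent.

Annual demand D = 923 × 52 = 47,996.
EOQ = √(2DS/H) = √(2 × 47,996 × 129 / 28.4) ≈ 660.32.
Cost at Q* = (D/Q*)S + (Q*/2)H = √(2DSH) ≈ £18,753.03.
Cost at Q = 350: (47,996/350)×129 + (350/2)×28.4 = £17,689.95 + £4,970.00 = £22,659.95.
Excess = £22,659.95 − £18,753.03 = £3,906.92.

Extra cost ≈ £3,906.92 per year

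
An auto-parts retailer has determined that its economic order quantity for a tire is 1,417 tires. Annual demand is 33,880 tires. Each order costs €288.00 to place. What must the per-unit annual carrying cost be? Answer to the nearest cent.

H ≈ €9.72

The basic EOQ model gives Q* = √(2DS/H); rearrange for the unknown.
From Q* = √(2DS/H): H = 2DS / Q*² = 2 × 33,880 × 288 / 1,417² = 9.7191.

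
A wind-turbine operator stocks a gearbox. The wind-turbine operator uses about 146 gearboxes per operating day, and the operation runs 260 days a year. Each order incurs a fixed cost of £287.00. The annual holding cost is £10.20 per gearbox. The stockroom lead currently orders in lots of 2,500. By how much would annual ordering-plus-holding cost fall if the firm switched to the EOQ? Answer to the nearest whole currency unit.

Extra cost ≈ £2,200 per year

Annual demand D = 146 × 260 = 37,960.
EOQ = √(2DS/H) = √(2 × 37,960 × 287 / 10.2) ≈ 1461.57.
Cost at Q* = (D/Q*)S + (Q*/2)H = √(2DSH) ≈ £14,907.99.
Cost at Q = 2,500: (37,960/2,500)×287 + (2,500/2)×10.2 = £4,357.81 + £12,750.00 = £17,107.81.
Excess = £17,107.81 − £14,907.99 = £2,199.82.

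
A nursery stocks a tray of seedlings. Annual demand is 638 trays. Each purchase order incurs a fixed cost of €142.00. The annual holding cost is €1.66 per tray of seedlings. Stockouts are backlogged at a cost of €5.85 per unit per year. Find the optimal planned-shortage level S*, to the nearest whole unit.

S* ≈ 83 trays

With planned backorders, Q* = √(2DS/H) · √((H+B)/B).
√(2DS/H) = √(2 × 638 × 142 / 1.66) = 330.381.
√((H+B)/B) = √((1.66+5.85)/5.85) = 1.1330.
Q* ≈ 374.332.
S* = Q* · H/(H+B) = 374.332 × 1.66/7.51 ≈ 82.742.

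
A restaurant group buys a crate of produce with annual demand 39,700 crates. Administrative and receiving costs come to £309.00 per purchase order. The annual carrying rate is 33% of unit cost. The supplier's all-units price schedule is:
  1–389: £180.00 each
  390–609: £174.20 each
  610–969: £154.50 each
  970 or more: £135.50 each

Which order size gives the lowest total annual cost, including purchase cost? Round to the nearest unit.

Q* ≈ 970 crates

Holding cost per unit per year at price C is H = 0.33·C.
Candidates are each tier's EOQ (if it falls in that tier) and each price-break quantity.
Tier 1 (£180.00): EOQ = 642.7 exceeds tier's upper bound 389, so this tier is dominated.
Tier 2 (£174.20): EOQ = 653.3 exceeds tier's upper bound 609, so this tier is dominated.
EOQ at £154.50 = 693.7 (feasible in tier 3): TC = 39,700×£154.50 + (39,700/693.7)×309 + (693.7/2)×0.33×£154.50 = £6,169,018.02.
EOQ at £135.50 = 740.7 < 970, so use break Q=970: TC = 39,700×£135.50 + (39,700/970.0)×309 + (970.0/2)×0.33×£135.50 = £5,413,683.48.
Lowest total cost is £5,413,683.48 at Q = 970.0.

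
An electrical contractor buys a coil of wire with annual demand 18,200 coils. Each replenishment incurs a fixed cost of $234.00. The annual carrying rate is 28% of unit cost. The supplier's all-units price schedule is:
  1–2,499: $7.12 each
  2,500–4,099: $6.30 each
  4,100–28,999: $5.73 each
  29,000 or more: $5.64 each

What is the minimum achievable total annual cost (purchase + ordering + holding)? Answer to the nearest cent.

Holding cost per unit per year at price C is H = 0.28·C.
For each price level, check whether its EOQ is feasible; otherwise the best quantity at that price is the breakpoint.
EOQ at $7.12 = 2067.0 (feasible in tier 1): TC = 18,200×$7.12 + (18,200/2067.0)×234 + (2067.0/2)×0.28×$7.12 = $133,704.76.
EOQ at $6.30 = 2197.4 < 2500, so use break Q=2500: TC = 18,200×$6.30 + (18,200/2500.0)×234 + (2500.0/2)×0.28×$6.30 = $118,568.52.
EOQ at $5.73 = 2304.1 < 4100, so use break Q=4100: TC = 18,200×$5.73 + (18,200/4100.0)×234 + (4100.0/2)×0.28×$5.73 = $108,613.75.
EOQ at $5.64 = 2322.4 < 29000, so use break Q=29000: TC = 18,200×$5.64 + (18,200/29000.0)×234 + (29000.0/2)×0.28×$5.64 = $125,693.26.
Lowest total cost among the candidates is at Q = 4100.0.

TC* ≈ $108,613.75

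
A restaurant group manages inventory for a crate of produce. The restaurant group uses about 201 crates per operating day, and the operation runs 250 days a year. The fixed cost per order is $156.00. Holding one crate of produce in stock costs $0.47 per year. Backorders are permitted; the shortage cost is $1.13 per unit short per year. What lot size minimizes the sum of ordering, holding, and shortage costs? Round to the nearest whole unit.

Annual demand D = 201 × 250 = 50,250.
With planned backorders, Q* = √(2DS/H) · √((H+B)/B).
√(2DS/H) = √(2 × 50,250 × 156 / 0.47) = 5775.591.
√((H+B)/B) = √((0.47+1.13)/1.13) = 1.1899.
Q* ≈ 6872.538.

Q* ≈ 6,873 crates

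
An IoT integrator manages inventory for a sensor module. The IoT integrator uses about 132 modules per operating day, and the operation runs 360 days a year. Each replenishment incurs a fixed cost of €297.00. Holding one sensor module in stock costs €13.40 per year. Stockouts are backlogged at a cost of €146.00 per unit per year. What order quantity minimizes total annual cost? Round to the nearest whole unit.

Annual demand D = 132 × 360 = 47,520.
With planned backorders, Q* = √(2DS/H) · √((H+B)/B).
√(2DS/H) = √(2 × 47,520 × 297 / 13.4) = 1451.373.
√((H+B)/B) = √((13.4+146)/146) = 1.0449.
Q* ≈ 1516.515.

Q* ≈ 1,517 modules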